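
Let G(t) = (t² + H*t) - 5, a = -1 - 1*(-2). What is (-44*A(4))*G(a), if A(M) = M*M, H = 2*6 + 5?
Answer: -9152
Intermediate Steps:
H = 17 (H = 12 + 5 = 17)
A(M) = M²
a = 1 (a = -1 + 2 = 1)
G(t) = -5 + t² + 17*t (G(t) = (t² + 17*t) - 5 = -5 + t² + 17*t)
(-44*A(4))*G(a) = (-44*4²)*(-5 + 1² + 17*1) = (-44*16)*(-5 + 1 + 17) = -704*13 = -9152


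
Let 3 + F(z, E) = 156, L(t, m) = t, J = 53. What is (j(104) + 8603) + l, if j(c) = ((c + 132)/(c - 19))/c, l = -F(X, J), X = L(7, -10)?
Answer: 18674559/2210 ≈ 8450.0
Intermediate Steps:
X = 7
F(z, E) = 153 (F(z, E) = -3 + 156 = 153)
l = -153 (l = -1*153 = -153)
j(c) = (132 + c)/(c*(-19 + c)) (j(c) = ((132 + c)/(-19 + c))/c = (132 + c)/(c*(-19 + c)))
(j(104) + 8603) + l = ((132 + 104)/(104*(-19 + 104)) + 8603) - 153 = ((1/104)*236/85 + 8603) - 153 = ((1/104)*(1/85)*236 + 8603) - 153 = (59/2210 + 8603) - 153 = 19012689/2210 - 153 = 18674559/2210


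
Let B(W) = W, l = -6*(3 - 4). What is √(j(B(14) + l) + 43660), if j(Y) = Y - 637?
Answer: √43043 ≈ 207.47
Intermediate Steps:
l = 6 (l = -6*(-1) = 6)
j(Y) = -637 + Y
√(j(B(14) + l) + 43660) = √((-637 + (14 + 6)) + 43660) = √((-637 + 20) + 43660) = √(-617 + 43660) = √43043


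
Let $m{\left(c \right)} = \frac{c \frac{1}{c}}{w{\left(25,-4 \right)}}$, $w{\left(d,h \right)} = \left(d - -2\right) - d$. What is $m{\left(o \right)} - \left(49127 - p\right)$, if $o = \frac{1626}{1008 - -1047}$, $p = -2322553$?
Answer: $- \frac{4743359}{2} \approx -2.3717 \cdot 10^{6}$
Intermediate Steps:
$w{\left(d,h \right)} = 2$ ($w{\left(d,h \right)} = \left(d + 2\right) - d = \left(2 + d\right) - d = 2$)
$o = \frac{542}{685}$ ($o = \frac{1626}{1008 + 1047} = \frac{1626}{2055} = 1626 \cdot \frac{1}{2055} = \frac{542}{685} \approx 0.79124$)
$m{\left(c \right)} = \frac{1}{2}$ ($m{\left(c \right)} = \frac{c \frac{1}{c}}{2} = 1 \cdot \frac{1}{2} = \frac{1}{2}$)
$m{\left(o \right)} - \left(49127 - p\right) = \frac{1}{2} - \left(49127 - -2322553\right) = \frac{1}{2} - \left(49127 + 2322553\right) = \frac{1}{2} - 2371680 = - \frac{4743359}{2}$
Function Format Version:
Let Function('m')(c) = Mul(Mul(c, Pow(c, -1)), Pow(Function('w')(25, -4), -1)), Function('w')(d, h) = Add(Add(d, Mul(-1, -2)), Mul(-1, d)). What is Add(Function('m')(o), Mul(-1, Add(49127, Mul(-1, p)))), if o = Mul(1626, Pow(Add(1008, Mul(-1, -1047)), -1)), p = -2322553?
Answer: Rational(-4743359, 2) ≈ -2.3717e+6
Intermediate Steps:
Function('w')(d, h) = 2 (Function('w')(d, h) = Add(Add(d, 2), Mul(-1, d)) = Add(Add(2, d), Mul(-1, d)) = 2)
o = Rational(542, 685) (o = Mul(1626, Pow(Add(1008, 1047), -1)) = Mul(1626, Pow(2055, -1)) = Mul(1626, Rational(1, 2055)) = Rational(542, 685) ≈ 0.79124)
Function('m')(c) = Rational(1, 2) (Function('m')(c) = Mul(Mul(c, Pow(c, -1)), Pow(2, -1)) = Mul(1, Rational(1, 2)) = Rational(1, 2))
Add(Function('m')(o), Mul(-1, Add(49127, Mul(-1, p)))) = Add(Rational(1, 2), Mul(-1, Add(49127, Mul(-1, -2322553)))) = Add(Rational(1, 2), Mul(-1, Add(49127, 2322553))) = Add(Rational(1, 2), Mul(-1, 2371680)) = Add(Rational(1, 2), -2371680) = Rational(-4743359, 2)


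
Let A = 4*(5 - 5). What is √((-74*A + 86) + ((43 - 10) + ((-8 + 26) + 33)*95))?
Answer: 2*√1241 ≈ 70.456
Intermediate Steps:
A = 0 (A = 4*0 = 0)
√((-74*A + 86) + ((43 - 10) + ((-8 + 26) + 33)*95)) = √((-74*0 + 86) + ((43 - 10) + ((-8 + 26) + 33)*95)) = √((0 + 86) + (33 + (18 + 33)*95)) = √(86 + (33 + 51*95)) = √(86 + (33 + 4845)) = √(86 + 4878) = √4964 = 2*√1241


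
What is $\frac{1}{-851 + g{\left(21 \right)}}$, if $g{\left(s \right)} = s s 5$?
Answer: $\frac{1}{1354} \approx 0.00073855$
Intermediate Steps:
$g{\left(s \right)} = 5 s^{2}$ ($g{\left(s \right)} = s^{2} \cdot 5 = 5 s^{2}$)
$\frac{1}{-851 + g{\left(21 \right)}} = \frac{1}{-851 + 5 \cdot 21^{2}} = \frac{1}{-851 + 5 \cdot 441} = \frac{1}{-851 + 2205} = \frac{1}{1354}$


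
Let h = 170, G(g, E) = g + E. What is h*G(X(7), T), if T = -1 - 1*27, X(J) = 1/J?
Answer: -33150/7 ≈ -4735.7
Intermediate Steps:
T = -28 (T = -1 - 27 = -28)
G(g, E) = E + g
h*G(X(7), T) = 170*(-28 + 1/7) = 170*(-28 + ⅐) = 170*(-195/7) = -33150/7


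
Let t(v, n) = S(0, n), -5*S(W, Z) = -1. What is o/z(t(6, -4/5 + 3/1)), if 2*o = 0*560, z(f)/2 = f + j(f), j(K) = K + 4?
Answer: 0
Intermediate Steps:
j(K) = 4 + K
S(W, Z) = ⅕ (S(W, Z) = -⅕*(-1) = ⅕)
t(v, n) = ⅕
z(f) = 8 + 4*f (z(f) = 2*(f + (4 + f)) = 2*(4 + 2*f) = 8 + 4*f)
o = 0 (o = (0*560)/2 = (½)*0 = 0)
o/z(t(6, -4/5 + 3/1)) = 0/(8 + 4*(⅕)) = 0/(8 + ⅘) = 0/(44/5) = 0*(5/44) = 0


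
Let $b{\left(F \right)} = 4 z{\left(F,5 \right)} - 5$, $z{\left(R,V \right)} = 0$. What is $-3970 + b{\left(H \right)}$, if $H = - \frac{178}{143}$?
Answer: $-3975$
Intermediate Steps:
$H = - \frac{178}{143}$ ($H = \left(-178\right) \frac{1}{143} = - \frac{178}{143} \approx -1.2448$)
$b{\left(F \right)} = -5$ ($b{\left(F \right)} = 4 \cdot 0 - 5 = 0 - 5 = -5$)
$-3970 + b{\left(H \right)} = -3970 - 5 = -3975$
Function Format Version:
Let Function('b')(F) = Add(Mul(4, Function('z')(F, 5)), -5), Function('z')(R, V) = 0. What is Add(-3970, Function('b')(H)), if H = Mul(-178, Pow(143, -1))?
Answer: -3975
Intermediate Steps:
H = Rational(-178, 143) (H = Mul(-178, Rational(1, 143)) = Rational(-178, 143) ≈ -1.2448)
Function('b')(F) = -5 (Function('b')(F) = Add(Mul(4, 0), -5) = Add(0, -5) = -5)
Add(-3970, Function('b')(H)) = Add(-3970, -5) = -3975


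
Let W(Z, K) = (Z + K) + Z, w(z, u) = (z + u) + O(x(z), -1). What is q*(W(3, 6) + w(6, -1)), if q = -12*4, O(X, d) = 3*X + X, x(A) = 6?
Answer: -1968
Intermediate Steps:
O(X, d) = 4*X
q = -48
w(z, u) = 24 + u + z (w(z, u) = (z + u) + 4*6 = (u + z) + 24 = 24 + u + z)
W(Z, K) = K + 2*Z (W(Z, K) = (K + Z) + Z = K + 2*Z)
q*(W(3, 6) + w(6, -1)) = -48*((6 + 2*3) + (24 - 1 + 6)) = -48*((6 + 6) + 29) = -48*(12 + 29) = -48*41 = -1968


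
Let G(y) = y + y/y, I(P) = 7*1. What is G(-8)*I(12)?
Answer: -49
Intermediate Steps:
I(P) = 7
G(y) = 1 + y (G(y) = y + 1 = 1 + y)
G(-8)*I(12) = (1 - 8)*7 = -7*7 = -49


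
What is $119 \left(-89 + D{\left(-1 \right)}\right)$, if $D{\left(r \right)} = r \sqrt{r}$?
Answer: $-10591 - 119 i \approx -10591.0 - 119.0 i$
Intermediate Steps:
$D{\left(r \right)} = r^{\frac{3}{2}}$
$119 \left(-89 + D{\left(-1 \right)}\right) = 119 \left(-89 + \left(-1\right)^{\frac{3}{2}}\right) = 119 \left(-89 - i\right) = -10591 - 119 i$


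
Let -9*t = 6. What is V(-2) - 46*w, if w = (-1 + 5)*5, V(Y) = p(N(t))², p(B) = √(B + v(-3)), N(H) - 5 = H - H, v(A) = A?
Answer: -918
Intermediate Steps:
t = -⅔ (t = -⅑*6 = -⅔ ≈ -0.66667)
N(H) = 5 (N(H) = 5 + (H - H) = 5 + 0 = 5)
p(B) = √(-3 + B) (p(B) = √(B - 3) = √(-3 + B))
V(Y) = 2 (V(Y) = (√(-3 + 5))² = (√2)² = 2)
w = 20 (w = 4*5 = 20)
V(-2) - 46*w = 2 - 46*20 = 2 - 920 = -918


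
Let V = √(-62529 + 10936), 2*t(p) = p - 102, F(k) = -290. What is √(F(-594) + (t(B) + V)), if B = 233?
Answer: √(-898 + 4*I*√51593)/2 ≈ 6.8871 + 16.49*I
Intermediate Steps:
t(p) = -51 + p/2 (t(p) = (p - 102)/2 = (-102 + p)/2 = -51 + p/2)
V = I*√51593 (V = √(-51593) = I*√51593 ≈ 227.14*I)
√(F(-594) + (t(B) + V)) = √(-290 + ((-51 + (½)*233) + I*√51593)) = √(-290 + ((-51 + 233/2) + I*√51593)) = √(-290 + (131/2 + I*√51593)) = √(-449/2 + I*√51593)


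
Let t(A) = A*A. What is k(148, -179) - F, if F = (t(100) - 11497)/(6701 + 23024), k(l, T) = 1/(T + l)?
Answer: 16682/921475 ≈ 0.018104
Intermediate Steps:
t(A) = A²
F = -1497/29725 (F = (100² - 11497)/(6701 + 23024) = (10000 - 11497)/29725 = -1497*1/29725 = -1497/29725 ≈ -0.050362)
k(148, -179) - F = 1/(-179 + 148) - 1*(-1497/29725) = 1/(-31) + 1497/29725 = -1/31 + 1497/29725 = 16682/921475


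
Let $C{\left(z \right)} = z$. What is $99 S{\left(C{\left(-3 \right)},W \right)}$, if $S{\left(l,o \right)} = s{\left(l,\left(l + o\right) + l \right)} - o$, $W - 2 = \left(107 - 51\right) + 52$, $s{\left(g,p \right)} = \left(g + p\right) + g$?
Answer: $-1188$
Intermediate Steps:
$s{\left(g,p \right)} = p + 2 g$
$W = 110$ ($W = 2 + \left(\left(107 - 51\right) + 52\right) = 2 + \left(56 + 52\right) = 2 + 108 = 110$)
$S{\left(l,o \right)} = 4 l$ ($S{\left(l,o \right)} = \left(\left(\left(l + o\right) + l\right) + 2 l\right) - o = \left(\left(o + 2 l\right) + 2 l\right) - o = \left(o + 4 l\right) - o = 4 l$)
$99 S{\left(C{\left(-3 \right)},W \right)} = 99 \cdot 4 \left(-3\right) = 99 \left(-12\right) = -1188$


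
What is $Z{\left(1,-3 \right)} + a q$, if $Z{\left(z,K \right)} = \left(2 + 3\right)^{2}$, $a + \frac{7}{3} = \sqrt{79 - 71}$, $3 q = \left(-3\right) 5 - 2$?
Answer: $\frac{344}{9} - \frac{34 \sqrt{2}}{3} \approx 22.194$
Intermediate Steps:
$q = - \frac{17}{3}$ ($q = \frac{\left(-3\right) 5 - 2}{3} = \frac{-15 - 2}{3} = \frac{1}{3} \left(-17\right) = - \frac{17}{3} \approx -5.6667$)
$a = - \frac{7}{3} + 2 \sqrt{2}$ ($a = - \frac{7}{3} + \sqrt{79 - 71} = - \frac{7}{3} + \sqrt{8} = - \frac{7}{3} + 2 \sqrt{2} \approx 0.49509$)
$Z{\left(z,K \right)} = 25$ ($Z{\left(z,K \right)} = 5^{2} = 25$)
$Z{\left(1,-3 \right)} + a q = 25 + \left(- \frac{7}{3} + 2 \sqrt{2}\right) \left(- \frac{17}{3}\right) = 25 + \left(\frac{119}{9} - \frac{34 \sqrt{2}}{3}\right) = \frac{344}{9} - \frac{34 \sqrt{2}}{3}$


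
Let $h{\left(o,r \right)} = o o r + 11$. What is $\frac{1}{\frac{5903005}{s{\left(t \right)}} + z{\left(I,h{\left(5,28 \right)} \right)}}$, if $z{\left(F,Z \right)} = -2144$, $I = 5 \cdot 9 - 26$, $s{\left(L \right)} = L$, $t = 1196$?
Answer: $\frac{1196}{3338781} \approx 0.00035821$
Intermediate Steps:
$h{\left(o,r \right)} = 11 + r o^{2}$ ($h{\left(o,r \right)} = o^{2} r + 11 = r o^{2} + 11 = 11 + r o^{2}$)
$I = 19$ ($I = 45 - 26 = 19$)
$\frac{1}{\frac{5903005}{s{\left(t \right)}} + z{\left(I,h{\left(5,28 \right)} \right)}} = \frac{1}{\frac{5903005}{1196} - 2144} = \frac{1}{\frac{3338781}{1196}} = \frac{1196}{3338781}$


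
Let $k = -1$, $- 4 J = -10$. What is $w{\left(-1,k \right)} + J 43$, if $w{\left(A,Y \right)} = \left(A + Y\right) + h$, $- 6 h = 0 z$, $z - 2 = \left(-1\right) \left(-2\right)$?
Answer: $\frac{211}{2} \approx 105.5$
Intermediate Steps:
$z = 4$ ($z = 2 - -2 = 2 + 2 = 4$)
$J = \frac{5}{2}$ ($J = \left(- \frac{1}{4}\right) \left(-10\right) = \frac{5}{2} \approx 2.5$)
$h = 0$ ($h = - \frac{0 \cdot 4}{6} = \left(- \frac{1}{6}\right) 0 = 0$)
$w{\left(A,Y \right)} = A + Y$ ($w{\left(A,Y \right)} = \left(A + Y\right) + 0 = A + Y$)
$w{\left(-1,k \right)} + J 43 = \left(-1 - 1\right) + \frac{5}{2} \cdot 43 = -2 + \frac{215}{2} = \frac{211}{2}$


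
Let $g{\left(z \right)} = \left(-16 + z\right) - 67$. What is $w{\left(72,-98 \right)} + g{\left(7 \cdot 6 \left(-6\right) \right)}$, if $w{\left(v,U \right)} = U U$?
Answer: $9269$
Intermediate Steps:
$w{\left(v,U \right)} = U^{2}$
$g{\left(z \right)} = -83 + z$
$w{\left(72,-98 \right)} + g{\left(7 \cdot 6 \left(-6\right) \right)} = \left(-98\right)^{2} + \left(-83 + 7 \cdot 6 \left(-6\right)\right) = 9604 + \left(-83 + 42 \left(-6\right)\right) = 9604 - 335 = 9269$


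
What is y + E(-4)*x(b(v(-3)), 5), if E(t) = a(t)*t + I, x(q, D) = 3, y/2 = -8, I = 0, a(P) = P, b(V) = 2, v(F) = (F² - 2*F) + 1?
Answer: 32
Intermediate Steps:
v(F) = 1 + F² - 2*F
y = -16 (y = 2*(-8) = -16)
E(t) = t² (E(t) = t*t + 0 = t² + 0 = t²)
y + E(-4)*x(b(v(-3)), 5) = -16 + (-4)²*3 = -16 + 16*3 = -16 + 48 = 32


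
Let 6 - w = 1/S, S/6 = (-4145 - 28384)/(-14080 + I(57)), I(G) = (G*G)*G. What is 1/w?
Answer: 195174/1342157 ≈ 0.14542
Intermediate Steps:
I(G) = G³ (I(G) = G²*G = G³)
S = -195174/171113 (S = 6*((-4145 - 28384)/(-14080 + 57³)) = 6*(-32529/(-14080 + 185193)) = 6*(-32529/171113) = -195174/171113 ≈ -1.1406)
w = 1342157/195174 (w = 6 - 1/(-195174/171113) = 6 - 1*(-171113/195174) = 6 + 171113/195174 = 1342157/195174 ≈ 6.8767)
1/w = 1/(1342157/195174) = 195174/1342157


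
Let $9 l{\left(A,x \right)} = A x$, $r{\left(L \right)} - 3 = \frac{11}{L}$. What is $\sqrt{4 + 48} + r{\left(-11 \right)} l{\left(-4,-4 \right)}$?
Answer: $\frac{32}{9} + 2 \sqrt{13} \approx 10.767$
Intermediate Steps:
$r{\left(L \right)} = 3 + \frac{11}{L}$
$l{\left(A,x \right)} = \frac{A x}{9}$
$\sqrt{4 + 48} + r{\left(-11 \right)} l{\left(-4,-4 \right)} = \sqrt{4 + 48} + \left(3 + \frac{11}{-11}\right) \frac{1}{9} \left(-4\right) \left(-4\right) = \sqrt{52} + \left(3 + 11 \left(- \frac{1}{11}\right)\right) \frac{16}{9} = 2 \sqrt{13} + \left(3 - 1\right) \frac{16}{9} = 2 \sqrt{13} + 2 \cdot \frac{16}{9} = 2 \sqrt{13} + \frac{32}{9} = \frac{32}{9} + 2 \sqrt{13}$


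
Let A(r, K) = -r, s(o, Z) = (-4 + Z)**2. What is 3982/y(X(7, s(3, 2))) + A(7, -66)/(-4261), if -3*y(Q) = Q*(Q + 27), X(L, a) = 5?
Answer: -25450393/340880 ≈ -74.661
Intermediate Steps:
y(Q) = -Q*(27 + Q)/3 (y(Q) = -Q*(Q + 27)/3 = -Q*(27 + Q)/3)
3982/y(X(7, s(3, 2))) + A(7, -66)/(-4261) = 3982/((-1/3*5*(27 + 5))) - 1*7/(-4261) = 3982/((-1/3*5*32)) - 7*(-1/4261) = 3982/(-160/3) + 7/4261 = 3982*(-3/160) + 7/4261 = -5973/80 + 7/4261 = -25450393/340880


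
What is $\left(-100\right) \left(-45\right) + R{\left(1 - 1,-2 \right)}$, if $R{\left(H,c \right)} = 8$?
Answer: $4508$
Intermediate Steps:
$\left(-100\right) \left(-45\right) + R{\left(1 - 1,-2 \right)} = \left(-100\right) \left(-45\right) + 8 = 4500 + 8 = 4508$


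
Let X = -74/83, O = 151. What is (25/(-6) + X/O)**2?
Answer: 98450985361/5654739204 ≈ 17.410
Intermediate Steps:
X = -74/83 (X = -74*1/83 = -74/83 ≈ -0.89157)
(25/(-6) + X/O)**2 = (25/(-6) - 74/83/151)**2 = (25*(-1/6) - 74/83*1/151)**2 = (-25/6 - 74/12533)**2 = (-313769/75198)**2 = 98450985361/5654739204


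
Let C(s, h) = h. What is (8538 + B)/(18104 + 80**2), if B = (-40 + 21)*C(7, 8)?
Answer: 4193/12252 ≈ 0.34223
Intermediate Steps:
B = -152 (B = (-40 + 21)*8 = -19*8 = -152)
(8538 + B)/(18104 + 80**2) = (8538 - 152)/(18104 + 80**2) = 8386/(18104 + 6400) = 8386/24504 = 8386*(1/24504) = 4193/12252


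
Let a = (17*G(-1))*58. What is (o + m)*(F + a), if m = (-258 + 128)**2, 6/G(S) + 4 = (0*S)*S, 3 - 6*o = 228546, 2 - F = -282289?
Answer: -5950546686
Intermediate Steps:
F = 282291 (F = 2 - 1*(-282289) = 2 + 282289 = 282291)
o = -76181/2 (o = 1/2 - 1/6*228546 = 1/2 - 38091 = -76181/2 ≈ -38091.)
G(S) = -3/2 (G(S) = 6/(-4 + (0*S)*S) = 6/(-4 + 0*S) = 6/(-4 + 0) = 6/(-4) = 6*(-1/4) = -3/2)
m = 16900 (m = (-130)**2 = 16900)
a = -1479 (a = (17*(-3/2))*58 = -51/2*58 = -1479)
(o + m)*(F + a) = (-76181/2 + 16900)*(282291 - 1479) = -42381/2*280812 = -5950546686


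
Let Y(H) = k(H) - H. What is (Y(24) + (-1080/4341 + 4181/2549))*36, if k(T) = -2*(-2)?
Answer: -2470888548/3688403 ≈ -669.91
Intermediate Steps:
k(T) = 4
Y(H) = 4 - H
(Y(24) + (-1080/4341 + 4181/2549))*36 = ((4 - 1*24) + (-1080/4341 + 4181/2549))*36 = ((4 - 24) + (-1080*1/4341 + 4181*(1/2549)))*36 = (-20 + (-360/1447 + 4181/2549))*36 = (-20 + 5132267/3688403)*36 = -68635793/3688403*36 = -2470888548/3688403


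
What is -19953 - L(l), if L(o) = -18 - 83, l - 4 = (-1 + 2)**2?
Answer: -19852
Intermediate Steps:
l = 5 (l = 4 + (-1 + 2)**2 = 4 + 1**2 = 4 + 1 = 5)
L(o) = -101
-19953 - L(l) = -19953 - 1*(-101) = -19953 + 101 = -19852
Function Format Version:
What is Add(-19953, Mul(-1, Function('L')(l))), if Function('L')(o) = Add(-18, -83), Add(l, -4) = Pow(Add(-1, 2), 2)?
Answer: -19852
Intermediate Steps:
l = 5 (l = Add(4, Pow(Add(-1, 2), 2)) = Add(4, Pow(1, 2)) = Add(4, 1) = 5)
Function('L')(o) = -101
Add(-19953, Mul(-1, Function('L')(l))) = Add(-19953, Mul(-1, -101)) = Add(-19953, 101) = -19852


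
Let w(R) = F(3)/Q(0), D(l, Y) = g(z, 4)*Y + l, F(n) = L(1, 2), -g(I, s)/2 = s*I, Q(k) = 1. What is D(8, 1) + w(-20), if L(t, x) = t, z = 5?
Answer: -31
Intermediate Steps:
g(I, s) = -2*I*s (g(I, s) = -2*s*I = -2*I*s)
F(n) = 1
D(l, Y) = l - 40*Y (D(l, Y) = (-2*5*4)*Y + l = -40*Y + l = l - 40*Y)
w(R) = 1 (w(R) = 1/1 = 1*1 = 1)
D(8, 1) + w(-20) = (8 - 40*1) + 1 = (8 - 40) + 1 = -32 + 1 = -31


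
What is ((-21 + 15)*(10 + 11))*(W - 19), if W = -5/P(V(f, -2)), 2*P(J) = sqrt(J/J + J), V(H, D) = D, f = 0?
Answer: 2394 - 1260*I ≈ 2394.0 - 1260.0*I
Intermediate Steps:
P(J) = sqrt(1 + J)/2 (P(J) = sqrt(J/J + J)/2 = sqrt(1 + J)/2)
W = 10*I (W = -5*2/sqrt(1 - 2) = -5*(-2*I) = -(-10)*I = 10*I ≈ 10.0*I)
((-21 + 15)*(10 + 11))*(W - 19) = ((-21 + 15)*(10 + 11))*(10*I - 19) = (-6*21)*(-19 + 10*I) = -126*(-19 + 10*I) = 2394 - 1260*I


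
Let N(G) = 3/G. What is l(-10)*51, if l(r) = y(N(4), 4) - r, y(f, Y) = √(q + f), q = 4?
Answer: 510 + 51*√19/2 ≈ 621.15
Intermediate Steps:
y(f, Y) = √(4 + f)
l(r) = √19/2 - r (l(r) = √(4 + 3/4) - r = √(4 + 3*(¼)) - r = √(4 + ¾) - r = √(19/4) - r = √19/2 - r)
l(-10)*51 = (√19/2 - 1*(-10))*51 = (√19/2 + 10)*51 = (10 + √19/2)*51 = 510 + 51*√19/2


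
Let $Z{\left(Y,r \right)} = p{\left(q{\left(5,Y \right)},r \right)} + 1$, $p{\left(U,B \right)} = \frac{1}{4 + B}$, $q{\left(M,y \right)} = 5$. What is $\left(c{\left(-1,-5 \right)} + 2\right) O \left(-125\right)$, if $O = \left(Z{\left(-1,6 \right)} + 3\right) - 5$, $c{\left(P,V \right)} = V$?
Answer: $- \frac{675}{2} \approx -337.5$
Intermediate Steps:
$Z{\left(Y,r \right)} = 1 + \frac{1}{4 + r}$ ($Z{\left(Y,r \right)} = \frac{1}{4 + r} + 1 = 1 + \frac{1}{4 + r}$)
$O = - \frac{9}{10}$ ($O = \left(\frac{5 + 6}{4 + 6} + 3\right) - 5 = \left(\frac{1}{10} \cdot 11 + 3\right) - 5 = \left(\frac{11}{10} + 3\right) - 5 = \frac{41}{10} - 5 = - \frac{9}{10} \approx -0.9$)
$\left(c{\left(-1,-5 \right)} + 2\right) O \left(-125\right) = \left(-5 + 2\right) \left(- \frac{9}{10}\right) \left(-125\right) = \left(-3\right) \left(- \frac{9}{10}\right) \left(-125\right) = \frac{27}{10} \left(-125\right) = - \frac{675}{2}$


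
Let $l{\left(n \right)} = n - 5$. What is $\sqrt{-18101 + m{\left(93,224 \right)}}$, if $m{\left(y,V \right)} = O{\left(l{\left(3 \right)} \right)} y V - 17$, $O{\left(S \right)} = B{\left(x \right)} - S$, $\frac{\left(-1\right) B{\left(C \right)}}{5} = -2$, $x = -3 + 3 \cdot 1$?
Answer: $\sqrt{231866} \approx 481.52$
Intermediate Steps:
$x = 0$ ($x = -3 + 3 = 0$)
$l{\left(n \right)} = -5 + n$
$B{\left(C \right)} = 10$ ($B{\left(C \right)} = \left(-5\right) \left(-2\right) = 10$)
$O{\left(S \right)} = 10 - S$
$m{\left(y,V \right)} = -17 + 12 V y$ ($m{\left(y,V \right)} = \left(10 - \left(-5 + 3\right)\right) y V - 17 = \left(10 - -2\right) y V - 17 = \left(10 + 2\right) y V - 17 = 12 y V - 17 = 12 V y - 17 = -17 + 12 V y$)
$\sqrt{-18101 + m{\left(93,224 \right)}} = \sqrt{-18101 - \left(17 - 249984\right)} = \sqrt{-18101 + \left(-17 + 249984\right)} = \sqrt{-18101 + 249967} = \sqrt{231866}$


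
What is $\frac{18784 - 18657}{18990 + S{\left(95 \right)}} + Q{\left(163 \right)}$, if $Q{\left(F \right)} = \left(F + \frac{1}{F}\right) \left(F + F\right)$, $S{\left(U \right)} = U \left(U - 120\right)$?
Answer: $\frac{882921227}{16615} \approx 53140.0$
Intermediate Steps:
$S{\left(U \right)} = U \left(-120 + U\right)$
$Q{\left(F \right)} = 2 F \left(F + \frac{1}{F}\right)$ ($Q{\left(F \right)} = \left(F + \frac{1}{F}\right) 2 F = 2 F \left(F + \frac{1}{F}\right)$)
$\frac{18784 - 18657}{18990 + S{\left(95 \right)}} + Q{\left(163 \right)} = \frac{18784 - 18657}{18990 + 95 \left(-120 + 95\right)} + \left(2 + 2 \cdot 163^{2}\right) = \frac{127}{18990 + 95 \left(-25\right)} + \left(2 + 2 \cdot 26569\right) = \frac{127}{18990 - 2375} + \left(2 + 53138\right) = \frac{127}{16615} + 53140 = \frac{882921227}{16615}$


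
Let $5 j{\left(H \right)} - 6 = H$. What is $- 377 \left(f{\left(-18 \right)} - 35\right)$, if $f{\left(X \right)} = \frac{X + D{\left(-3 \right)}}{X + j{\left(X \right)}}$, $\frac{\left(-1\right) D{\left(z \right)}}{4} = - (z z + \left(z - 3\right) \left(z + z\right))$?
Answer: $\frac{275210}{17} \approx 16189.0$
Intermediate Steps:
$j{\left(H \right)} = \frac{6}{5} + \frac{H}{5}$
$D{\left(z \right)} = 4 z^{2} + 8 z \left(-3 + z\right)$ ($D{\left(z \right)} = - 4 \left(- (z z + \left(z - 3\right) \left(z + z\right))\right) = - 4 \left(- (z^{2} + \left(-3 + z\right) 2 z)\right) = - 4 \left(- (z^{2} + 2 z \left(-3 + z\right))\right) = - 4 \left(- z^{2} - 2 z \left(-3 + z\right)\right) = 4 z^{2} + 8 z \left(-3 + z\right)$)
$f{\left(X \right)} = \frac{180 + X}{\frac{6}{5} + \frac{6 X}{5}}$ ($f{\left(X \right)} = \frac{X + 12 \left(-3\right) \left(-2 - 3\right)}{X + \left(\frac{6}{5} + \frac{X}{5}\right)} = \frac{X + 12 \left(-3\right) \left(-5\right)}{\frac{6}{5} + \frac{6 X}{5}} = \frac{X + 180}{\frac{6}{5} + \frac{6 X}{5}} = \frac{180 + X}{\frac{6}{5} + \frac{6 X}{5}}$)
$- 377 \left(f{\left(-18 \right)} - 35\right) = - 377 \left(\frac{5 \left(180 - 18\right)}{6 \left(1 - 18\right)} - 35\right) = - 377 \left(\frac{5}{6} \frac{1}{-17} \cdot 162 - 35\right) = - 377 \left(\frac{5}{6} \left(- \frac{1}{17}\right) 162 - 35\right) = - 377 \left(- \frac{135}{17} - 35\right) = \left(-377\right) \left(- \frac{730}{17}\right) = \frac{275210}{17}$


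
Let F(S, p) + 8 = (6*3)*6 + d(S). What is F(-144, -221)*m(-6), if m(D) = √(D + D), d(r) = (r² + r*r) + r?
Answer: 82856*I*√3 ≈ 1.4351e+5*I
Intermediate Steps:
d(r) = r + 2*r² (d(r) = (r² + r²) + r = 2*r² + r = r + 2*r²)
m(D) = √2*√D (m(D) = √(2*D) = √2*√D)
F(S, p) = 100 + S*(1 + 2*S) (F(S, p) = -8 + ((6*3)*6 + S*(1 + 2*S)) = -8 + (18*6 + S*(1 + 2*S)) = -8 + (108 + S*(1 + 2*S)) = 100 + S*(1 + 2*S))
F(-144, -221)*m(-6) = (100 - 144*(1 + 2*(-144)))*(√2*√(-6)) = (100 - 144*(1 - 288))*(√2*(I*√6)) = (100 - 144*(-287))*(2*I*√3) = (100 + 41328)*(2*I*√3) = 41428*(2*I*√3) = 82856*I*√3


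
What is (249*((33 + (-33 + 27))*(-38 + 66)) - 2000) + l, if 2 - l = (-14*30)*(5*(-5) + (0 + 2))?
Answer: 176586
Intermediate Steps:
l = -9658 (l = 2 - (-14*30)*(5*(-5) + (0 + 2)) = 2 - (-420)*(-25 + 2) = 2 - (-420)*(-23) = 2 - 1*9660 = 2 - 9660 = -9658)
(249*((33 + (-33 + 27))*(-38 + 66)) - 2000) + l = (249*((33 + (-33 + 27))*(-38 + 66)) - 2000) - 9658 = (249*((33 - 6)*28) - 2000) - 9658 = (249*(27*28) - 2000) - 9658 = (249*756 - 2000) - 9658 = (188244 - 2000) - 9658 = 186244 - 9658 = 176586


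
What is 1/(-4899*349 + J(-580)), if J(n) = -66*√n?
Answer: I/(3*(-569917*I + 44*√145)) ≈ -5.8488e-7 + 5.4374e-10*I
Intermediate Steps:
1/(-4899*349 + J(-580)) = 1/(-4899*349 - 132*I*√145) = 1/(-1709751 - 132*I*√145)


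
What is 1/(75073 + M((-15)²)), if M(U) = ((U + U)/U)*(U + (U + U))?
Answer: 1/76423 ≈ 1.3085e-5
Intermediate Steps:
M(U) = 6*U (M(U) = ((2*U)/U)*(U + 2*U) = 2*(3*U) = 6*U)
1/(75073 + M((-15)²)) = 1/(75073 + 6*(-15)²) = 1/(75073 + 6*225) = 1/(75073 + 1350) = 1/76423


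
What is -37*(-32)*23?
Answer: 27232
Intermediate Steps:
-37*(-32)*23 = 1184*23 = 27232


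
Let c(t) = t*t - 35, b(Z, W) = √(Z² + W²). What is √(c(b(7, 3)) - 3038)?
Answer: 3*I*√335 ≈ 54.909*I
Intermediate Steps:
b(Z, W) = √(W² + Z²)
c(t) = -35 + t² (c(t) = t² - 35 = -35 + t²)
√(c(b(7, 3)) - 3038) = √((-35 + (√(3² + 7²))²) - 3038) = √((-35 + (√(9 + 49))²) - 3038) = √((-35 + (√58)²) - 3038) = √((-35 + 58) - 3038) = √(23 - 3038) = √(-3015) = 3*I*√335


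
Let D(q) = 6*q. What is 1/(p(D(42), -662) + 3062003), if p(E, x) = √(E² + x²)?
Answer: 3062003/9375861870261 - 2*√125437/9375861870261 ≈ 3.2651e-7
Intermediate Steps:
1/(p(D(42), -662) + 3062003) = 1/(√((6*42)² + (-662)²) + 3062003) = 1/(√(252² + 438244) + 3062003) = 1/(√(63504 + 438244) + 3062003) = 1/(√501748 + 3062003) = 1/(2*√125437 + 3062003) = 1/(3062003 + 2*√125437)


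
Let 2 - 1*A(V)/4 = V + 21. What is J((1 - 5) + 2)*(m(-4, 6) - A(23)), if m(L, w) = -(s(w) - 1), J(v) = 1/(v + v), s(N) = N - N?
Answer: -169/4 ≈ -42.250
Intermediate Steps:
s(N) = 0
J(v) = 1/(2*v)
A(V) = -76 - 4*V (A(V) = 8 - 4*(V + 21) = 8 - 4*(21 + V) = 8 + (-84 - 4*V) = -76 - 4*V)
m(L, w) = 1 (m(L, w) = -(0 - 1) = -1*(-1) = 1)
J((1 - 5) + 2)*(m(-4, 6) - A(23)) = (1/(2*((1 - 5) + 2)))*(1 - (-76 - 4*23)) = (1/(2*(-4 + 2)))*(1 - (-76 - 92)) = ((½)/(-2))*(1 - 1*(-168)) = ((½)*(-½))*(1 + 168) = -¼*169 = -169/4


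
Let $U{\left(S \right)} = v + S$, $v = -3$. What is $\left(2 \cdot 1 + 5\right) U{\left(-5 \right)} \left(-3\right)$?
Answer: $168$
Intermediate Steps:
$U{\left(S \right)} = -3 + S$
$\left(2 \cdot 1 + 5\right) U{\left(-5 \right)} \left(-3\right) = \left(2 \cdot 1 + 5\right) \left(-3 - 5\right) \left(-3\right) = \left(2 + 5\right) \left(-8\right) \left(-3\right) = 7 \left(-8\right) \left(-3\right) = \left(-56\right) \left(-3\right) = 168$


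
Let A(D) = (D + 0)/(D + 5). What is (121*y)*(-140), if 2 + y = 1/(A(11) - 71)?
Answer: 7677208/225 ≈ 34121.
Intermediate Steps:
A(D) = D/(5 + D)
y = -2266/1125 (y = -2 + 1/(11/(5 + 11) - 71) = -2 + 1/(11/16 - 71) = -2 + 1/(-1125/16) = -2 - 16/1125 = -2266/1125 ≈ -2.0142)
(121*y)*(-140) = (121*(-2266/1125))*(-140) = -274186/1125*(-140) = 7677208/225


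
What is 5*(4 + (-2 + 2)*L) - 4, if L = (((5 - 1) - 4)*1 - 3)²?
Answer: 16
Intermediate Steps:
L = 9 (L = ((4 - 4)*1 - 3)² = (0*1 - 3)² = (0 - 3)² = (-3)² = 9)
5*(4 + (-2 + 2)*L) - 4 = 5*(4 + (-2 + 2)*9) - 4 = 5*(4 + 0*9) - 4 = 5*(4 + 0) - 4 = 5*4 - 4 = 20 - 4 = 16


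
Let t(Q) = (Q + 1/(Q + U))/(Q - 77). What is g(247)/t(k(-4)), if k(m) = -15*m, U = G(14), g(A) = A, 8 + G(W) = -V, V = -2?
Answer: -226746/3241 ≈ -69.962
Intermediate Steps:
G(W) = -6 (G(W) = -8 - 1*(-2) = -8 + 2 = -6)
U = -6
t(Q) = (Q + 1/(-6 + Q))/(-77 + Q) (t(Q) = (Q + 1/(Q - 6))/(Q - 77) = (Q + 1/(-6 + Q))/(-77 + Q))
g(247)/t(k(-4)) = 247/(((1 + (-15*(-4))² - (-90)*(-4))/(462 + (-15*(-4))² - (-1245)*(-4)))) = 247/(((1 + 60² - 6*60)/(462 + 60² - 83*60))) = 247/(((1 + 3600 - 360)/(462 + 3600 - 4980))) = 247/((3241/(-918))) = 247/((-1/918*3241)) = 247/(-3241/918) = 247*(-918/3241) = -226746/3241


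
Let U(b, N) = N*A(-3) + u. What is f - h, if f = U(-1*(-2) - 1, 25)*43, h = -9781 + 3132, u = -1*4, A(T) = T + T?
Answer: 27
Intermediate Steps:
A(T) = 2*T
u = -4
U(b, N) = -4 - 6*N (U(b, N) = N*(2*(-3)) - 4 = N*(-6) - 4 = -6*N - 4 = -4 - 6*N)
h = -6649
f = -6622 (f = (-4 - 6*25)*43 = (-4 - 150)*43 = -154*43 = -6622)
f - h = -6622 - 1*(-6649) = -6622 + 6649 = 27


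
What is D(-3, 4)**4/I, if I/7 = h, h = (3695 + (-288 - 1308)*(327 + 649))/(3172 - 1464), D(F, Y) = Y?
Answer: -62464/1554001 ≈ -0.040196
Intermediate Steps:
h = -1554001/1708 (h = (3695 - 1596*976)/1708 = (3695 - 1557696)*(1/1708) = -1554001*1/1708 = -1554001/1708 ≈ -909.84)
I = -1554001/244 (I = 7*(-1554001/1708) = -1554001/244 ≈ -6368.9)
D(-3, 4)**4/I = 4**4/(-1554001/244) = 256*(-244/1554001) = -62464/1554001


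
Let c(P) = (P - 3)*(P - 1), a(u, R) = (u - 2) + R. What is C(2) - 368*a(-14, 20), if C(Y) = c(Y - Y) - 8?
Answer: -1477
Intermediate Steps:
a(u, R) = -2 + R + u (a(u, R) = (-2 + u) + R = -2 + R + u)
c(P) = (-1 + P)*(-3 + P) (c(P) = (-3 + P)*(-1 + P) = (-1 + P)*(-3 + P))
C(Y) = -5 (C(Y) = (3 + (Y - Y)² - 4*(Y - Y)) - 8 = (3 + 0² - 4*0) - 8 = (3 + 0 + 0) - 8 = 3 - 8 = -5)
C(2) - 368*a(-14, 20) = -5 - 368*(-2 + 20 - 14) = -5 - 368*4 = -5 - 1472 = -1477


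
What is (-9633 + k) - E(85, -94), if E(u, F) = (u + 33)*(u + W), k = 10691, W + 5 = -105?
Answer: 4008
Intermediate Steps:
W = -110 (W = -5 - 105 = -110)
E(u, F) = (-110 + u)*(33 + u) (E(u, F) = (u + 33)*(u - 110) = (33 + u)*(-110 + u) = (-110 + u)*(33 + u))
(-9633 + k) - E(85, -94) = (-9633 + 10691) - (-3630 + 85² - 77*85) = 1058 - (-3630 + 7225 - 6545) = 1058 - 1*(-2950) = 1058 + 2950 = 4008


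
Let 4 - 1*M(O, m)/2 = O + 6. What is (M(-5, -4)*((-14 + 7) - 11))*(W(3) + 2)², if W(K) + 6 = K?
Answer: -108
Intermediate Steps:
M(O, m) = -4 - 2*O (M(O, m) = 8 - 2*(O + 6) = 8 - 2*(6 + O) = 8 + (-12 - 2*O) = -4 - 2*O)
W(K) = -6 + K
(M(-5, -4)*((-14 + 7) - 11))*(W(3) + 2)² = ((-4 - 2*(-5))*((-14 + 7) - 11))*((-6 + 3) + 2)² = ((-4 + 10)*(-7 - 11))*(-3 + 2)² = (6*(-18))*(-1)² = -108*1 = -108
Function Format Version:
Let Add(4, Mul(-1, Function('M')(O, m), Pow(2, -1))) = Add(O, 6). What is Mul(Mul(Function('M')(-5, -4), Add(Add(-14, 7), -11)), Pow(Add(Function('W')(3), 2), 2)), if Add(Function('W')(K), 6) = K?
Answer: -108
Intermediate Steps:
Function('M')(O, m) = Add(-4, Mul(-2, O)) (Function('M')(O, m) = Add(8, Mul(-2, Add(O, 6))) = Add(8, Mul(-2, Add(6, O))) = Add(8, Add(-12, Mul(-2, O))) = Add(-4, Mul(-2, O)))
Function('W')(K) = Add(-6, K)
Mul(Mul(Function('M')(-5, -4), Add(Add(-14, 7), -11)), Pow(Add(Function('W')(3), 2), 2)) = Mul(Mul(Add(-4, Mul(-2, -5)), Add(Add(-14, 7), -11)), Pow(Add(Add(-6, 3), 2), 2)) = Mul(Mul(Add(-4, 10), Add(-7, -11)), Pow(Add(-3, 2), 2)) = Mul(Mul(6, -18), Pow(-1, 2)) = Mul(-108, 1) = -108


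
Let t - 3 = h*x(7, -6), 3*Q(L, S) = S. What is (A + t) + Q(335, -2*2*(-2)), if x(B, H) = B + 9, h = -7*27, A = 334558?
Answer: 994619/3 ≈ 3.3154e+5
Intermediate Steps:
h = -189
x(B, H) = 9 + B
Q(L, S) = S/3
t = -3021 (t = 3 - 189*(9 + 7) = 3 - 189*16 = 3 - 3024 = -3021)
(A + t) + Q(335, -2*2*(-2)) = (334558 - 3021) + (-2*2*(-2))/3 = 331537 + (-4*(-2))/3 = 331537 + (1/3)*8 = 331537 + 8/3 = 994619/3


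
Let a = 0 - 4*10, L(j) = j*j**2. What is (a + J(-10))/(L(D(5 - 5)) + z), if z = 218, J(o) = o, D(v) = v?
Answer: -25/109 ≈ -0.22936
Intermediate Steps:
L(j) = j**3
a = -40 (a = 0 - 40 = -40)
(a + J(-10))/(L(D(5 - 5)) + z) = (-40 - 10)/((5 - 5)**3 + 218) = -50/(0**3 + 218) = -50/(0 + 218) = -50/218 = -50*1/218 = -25/109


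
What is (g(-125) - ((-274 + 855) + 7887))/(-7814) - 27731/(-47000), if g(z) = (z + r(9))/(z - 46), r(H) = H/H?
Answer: 52552741907/31400559000 ≈ 1.6736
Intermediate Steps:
r(H) = 1
g(z) = (1 + z)/(-46 + z) (g(z) = (z + 1)/(z - 46) = (1 + z)/(-46 + z))
(g(-125) - ((-274 + 855) + 7887))/(-7814) - 27731/(-47000) = ((1 - 125)/(-46 - 125) - ((-274 + 855) + 7887))/(-7814) - 27731/(-47000) = (-124/(-171) - (581 + 7887))*(-1/7814) - 27731*(-1/47000) = (-1/171*(-124) - 1*8468)*(-1/7814) + 27731/47000 = (124/171 - 8468)*(-1/7814) + 27731/47000 = -1447904/171*(-1/7814) + 27731/47000 = 723952/668097 + 27731/47000 = 52552741907/31400559000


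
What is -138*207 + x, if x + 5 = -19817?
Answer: -48388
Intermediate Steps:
x = -19822 (x = -5 - 19817 = -19822)
-138*207 + x = -138*207 - 19822 = -28566 - 19822 = -48388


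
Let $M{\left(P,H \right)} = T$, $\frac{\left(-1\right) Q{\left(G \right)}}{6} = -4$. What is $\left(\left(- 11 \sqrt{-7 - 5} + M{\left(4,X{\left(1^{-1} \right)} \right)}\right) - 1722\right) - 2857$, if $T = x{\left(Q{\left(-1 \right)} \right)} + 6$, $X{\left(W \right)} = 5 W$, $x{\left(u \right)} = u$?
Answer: $-4549 - 22 i \sqrt{3} \approx -4549.0 - 38.105 i$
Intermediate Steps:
$Q{\left(G \right)} = 24$ ($Q{\left(G \right)} = \left(-6\right) \left(-4\right) = 24$)
$T = 30$ ($T = 24 + 6 = 30$)
$M{\left(P,H \right)} = 30$
$\left(\left(- 11 \sqrt{-7 - 5} + M{\left(4,X{\left(1^{-1} \right)} \right)}\right) - 1722\right) - 2857 = \left(\left(- 11 \sqrt{-7 - 5} + 30\right) - 1722\right) - 2857 = \left(\left(- 11 \sqrt{-12} + 30\right) - 1722\right) - 2857 = \left(\left(- 11 \cdot 2 i \sqrt{3} + 30\right) - 1722\right) - 2857 = \left(\left(- 22 i \sqrt{3} + 30\right) - 1722\right) - 2857 = \left(\left(30 - 22 i \sqrt{3}\right) - 1722\right) - 2857 = \left(-1692 - 22 i \sqrt{3}\right) - 2857 = -4549 - 22 i \sqrt{3}$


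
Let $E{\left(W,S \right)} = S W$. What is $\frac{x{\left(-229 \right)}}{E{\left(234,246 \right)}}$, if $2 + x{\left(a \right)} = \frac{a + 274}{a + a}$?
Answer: $- \frac{961}{26364312} \approx -3.6451 \cdot 10^{-5}$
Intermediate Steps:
$x{\left(a \right)} = -2 + \frac{274 + a}{2 a}$ ($x{\left(a \right)} = -2 + \frac{a + 274}{a + a} = -2 + \frac{274 + a}{2 a}$)
$\frac{x{\left(-229 \right)}}{E{\left(234,246 \right)}} = \frac{- \frac{3}{2} + \frac{137}{-229}}{246 \cdot 234} = \frac{- \frac{3}{2} + 137 \left(- \frac{1}{229}\right)}{57564} = \left(- \frac{3}{2} - \frac{137}{229}\right) \frac{1}{57564} = \left(- \frac{961}{458}\right) \frac{1}{57564} = - \frac{961}{26364312}$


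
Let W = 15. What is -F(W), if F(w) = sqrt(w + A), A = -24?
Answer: -3*I ≈ -3.0*I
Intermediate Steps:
F(w) = sqrt(-24 + w) (F(w) = sqrt(w - 24) = sqrt(-24 + w))
-F(W) = -sqrt(-24 + 15) = -sqrt(-9) = -3*I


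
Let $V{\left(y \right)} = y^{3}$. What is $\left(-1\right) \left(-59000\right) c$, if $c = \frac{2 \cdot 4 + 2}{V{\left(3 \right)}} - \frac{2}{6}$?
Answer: $\frac{59000}{27} \approx 2185.2$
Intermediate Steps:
$c = \frac{1}{27}$ ($c = \frac{2 \cdot 4 + 2}{3^{3}} - \frac{2}{6} = \frac{8 + 2}{27} - \frac{1}{3} = 10 \cdot \frac{1}{27} - \frac{1}{3} = \frac{10}{27} - \frac{1}{3} = \frac{1}{27} \approx 0.037037$)
$\left(-1\right) \left(-59000\right) c = \left(-1\right) \left(-59000\right) \frac{1}{27} = 59000 \cdot \frac{1}{27} = \frac{59000}{27}$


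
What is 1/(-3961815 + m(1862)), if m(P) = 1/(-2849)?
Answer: -2849/11287210936 ≈ -2.5241e-7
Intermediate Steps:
m(P) = -1/2849
1/(-3961815 + m(1862)) = 1/(-3961815 - 1/2849) = 1/(-11287210936/2849) = -2849/11287210936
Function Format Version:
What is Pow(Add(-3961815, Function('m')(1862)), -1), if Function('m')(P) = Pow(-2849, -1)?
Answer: Rational(-2849, 11287210936) ≈ -2.5241e-7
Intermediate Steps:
Function('m')(P) = Rational(-1, 2849)
Pow(Add(-3961815, Function('m')(1862)), -1) = Pow(Add(-3961815, Rational(-1, 2849)), -1) = Pow(Rational(-11287210936, 2849), -1) = Rational(-2849, 11287210936)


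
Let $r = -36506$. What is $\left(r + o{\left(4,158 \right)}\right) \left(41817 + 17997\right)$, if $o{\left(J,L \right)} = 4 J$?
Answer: $-2182612860$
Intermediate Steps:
$\left(r + o{\left(4,158 \right)}\right) \left(41817 + 17997\right) = \left(-36506 + 4 \cdot 4\right) \left(41817 + 17997\right) = \left(-36506 + 16\right) 59814 = \left(-36490\right) 59814 = -2182612860$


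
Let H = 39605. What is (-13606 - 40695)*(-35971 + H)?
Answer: -197329834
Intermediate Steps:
(-13606 - 40695)*(-35971 + H) = (-13606 - 40695)*(-35971 + 39605) = -54301*3634 = -197329834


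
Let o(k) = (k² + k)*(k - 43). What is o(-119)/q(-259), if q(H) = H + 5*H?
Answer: 54162/37 ≈ 1463.8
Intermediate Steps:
o(k) = (-43 + k)*(k + k²) (o(k) = (k + k²)*(-43 + k) = (-43 + k)*(k + k²))
q(H) = 6*H
o(-119)/q(-259) = (-119*(-43 + (-119)² - 42*(-119)))/((6*(-259))) = -119*(-43 + 14161 + 4998)/(-1554) = -119*19116*(-1/1554) = -2274804*(-1/1554) = 54162/37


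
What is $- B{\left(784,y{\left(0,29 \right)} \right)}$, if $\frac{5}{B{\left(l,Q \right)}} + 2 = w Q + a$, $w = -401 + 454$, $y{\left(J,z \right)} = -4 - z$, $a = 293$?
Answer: $\frac{5}{1458} \approx 0.0034294$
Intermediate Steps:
$w = 53$
$B{\left(l,Q \right)} = \frac{5}{291 + 53 Q}$ ($B{\left(l,Q \right)} = \frac{5}{-2 + \left(53 Q + 293\right)} = \frac{5}{-2 + \left(293 + 53 Q\right)} = \frac{5}{291 + 53 Q}$)
$- B{\left(784,y{\left(0,29 \right)} \right)} = - \frac{5}{291 + 53 \left(-4 - 29\right)} = - \frac{5}{291 + 53 \left(-33\right)} = - \frac{5}{291 - 1749} = - \frac{5}{-1458} = - \frac{5 \left(-1\right)}{1458} = \left(-1\right) \left(- \frac{5}{1458}\right) = \frac{5}{1458}$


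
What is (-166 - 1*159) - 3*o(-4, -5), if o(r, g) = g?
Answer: -310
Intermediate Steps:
(-166 - 1*159) - 3*o(-4, -5) = (-166 - 1*159) - 3*(-5) = (-166 - 159) + 15 = -325 + 15 = -310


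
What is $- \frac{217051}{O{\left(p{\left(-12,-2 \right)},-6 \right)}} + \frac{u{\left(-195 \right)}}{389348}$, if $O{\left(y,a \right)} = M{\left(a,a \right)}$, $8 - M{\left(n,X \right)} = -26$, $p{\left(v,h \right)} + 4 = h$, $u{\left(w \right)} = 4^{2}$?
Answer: $- \frac{21127093051}{3309458} \approx -6383.9$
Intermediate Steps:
$u{\left(w \right)} = 16$
$p{\left(v,h \right)} = -4 + h$
$M{\left(n,X \right)} = 34$ ($M{\left(n,X \right)} = 8 - -26 = 8 + 26 = 34$)
$O{\left(y,a \right)} = 34$
$- \frac{217051}{O{\left(p{\left(-12,-2 \right)},-6 \right)}} + \frac{u{\left(-195 \right)}}{389348} = - \frac{217051}{34} + \frac{16}{389348} = \left(-217051\right) \frac{1}{34} + 16 \cdot \frac{1}{389348} = - \frac{217051}{34} + \frac{4}{97337} = - \frac{21127093051}{3309458}$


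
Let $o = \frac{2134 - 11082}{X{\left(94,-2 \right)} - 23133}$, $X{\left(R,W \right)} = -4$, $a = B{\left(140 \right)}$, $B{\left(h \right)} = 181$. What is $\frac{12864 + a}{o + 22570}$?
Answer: $\frac{301822165}{522211038} \approx 0.57797$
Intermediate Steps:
$a = 181$
$o = \frac{8948}{23137}$ ($o = \frac{2134 - 11082}{-4 - 23133} = - \frac{8948}{-23137} = \left(-8948\right) \left(- \frac{1}{23137}\right) = \frac{8948}{23137} \approx 0.38674$)
$\frac{12864 + a}{o + 22570} = \frac{12864 + 181}{\frac{8948}{23137} + 22570} = \frac{13045}{\frac{522211038}{23137}} = 13045 \cdot \frac{23137}{522211038} = \frac{301822165}{522211038}$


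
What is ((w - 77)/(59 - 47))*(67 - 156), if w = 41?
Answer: 267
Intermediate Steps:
((w - 77)/(59 - 47))*(67 - 156) = ((41 - 77)/(59 - 47))*(67 - 156) = -36/12*(-89) = -36*1/12*(-89) = -3*(-89) = 267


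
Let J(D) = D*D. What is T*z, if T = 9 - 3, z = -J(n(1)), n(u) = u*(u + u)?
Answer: -24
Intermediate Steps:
n(u) = 2*u**2 (n(u) = u*(2*u) = 2*u**2)
J(D) = D**2
z = -4 (z = -(2*1**2)**2 = -(2*1)**2 = -1*2**2 = -1*4 = -4)
T = 6
T*z = 6*(-4) = -24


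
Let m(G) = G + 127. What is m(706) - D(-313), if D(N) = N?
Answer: 1146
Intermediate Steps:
m(G) = 127 + G
m(706) - D(-313) = (127 + 706) - 1*(-313) = 833 + 313 = 1146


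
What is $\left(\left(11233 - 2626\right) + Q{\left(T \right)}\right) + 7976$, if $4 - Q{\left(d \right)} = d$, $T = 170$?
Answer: $16417$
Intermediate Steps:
$Q{\left(d \right)} = 4 - d$
$\left(\left(11233 - 2626\right) + Q{\left(T \right)}\right) + 7976 = \left(\left(11233 - 2626\right) + \left(4 - 170\right)\right) + 7976 = \left(8607 + \left(4 - 170\right)\right) + 7976 = \left(8607 - 166\right) + 7976 = 8441 + 7976 = 16417$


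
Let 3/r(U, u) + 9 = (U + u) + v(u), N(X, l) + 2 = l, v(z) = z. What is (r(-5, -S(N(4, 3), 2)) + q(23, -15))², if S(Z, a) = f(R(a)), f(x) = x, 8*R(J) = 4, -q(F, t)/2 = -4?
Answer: 1521/25 ≈ 60.840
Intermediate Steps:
q(F, t) = 8 (q(F, t) = -2*(-4) = 8)
R(J) = ½ (R(J) = (⅛)*4 = ½)
N(X, l) = -2 + l
S(Z, a) = ½
r(U, u) = 3/(-9 + U + 2*u) (r(U, u) = 3/(-9 + ((U + u) + u)) = 3/(-9 + (U + 2*u)) = 3/(-9 + U + 2*u))
(r(-5, -S(N(4, 3), 2)) + q(23, -15))² = (3/(-9 - 5 + 2*(-1*½)) + 8)² = (3/(-9 - 5 + 2*(-½)) + 8)² = (3/(-9 - 5 - 1) + 8)² = (3/(-15) + 8)² = (3*(-1/15) + 8)² = (-⅕ + 8)² = (39/5)² = 1521/25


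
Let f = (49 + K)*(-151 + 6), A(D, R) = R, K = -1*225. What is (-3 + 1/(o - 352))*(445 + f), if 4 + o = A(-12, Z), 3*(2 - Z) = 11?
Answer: -83659230/1073 ≈ -77968.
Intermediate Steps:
Z = -5/3 (Z = 2 - ⅓*11 = 2 - 11/3 = -5/3 ≈ -1.6667)
K = -225
o = -17/3 (o = -4 - 5/3 = -17/3 ≈ -5.6667)
f = 25520 (f = (49 - 225)*(-151 + 6) = -176*(-145) = 25520)
(-3 + 1/(o - 352))*(445 + f) = (-3 + 1/(-17/3 - 352))*(445 + 25520) = (-3 + 1/(-1073/3))*25965 = (-3 - 3/1073)*25965 = -3222/1073*25965 = -83659230/1073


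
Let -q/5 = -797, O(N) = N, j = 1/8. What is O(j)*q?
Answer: 3985/8 ≈ 498.13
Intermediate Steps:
j = ⅛ ≈ 0.12500
q = 3985 (q = -5*(-797) = 3985)
O(j)*q = (⅛)*3985 = 3985/8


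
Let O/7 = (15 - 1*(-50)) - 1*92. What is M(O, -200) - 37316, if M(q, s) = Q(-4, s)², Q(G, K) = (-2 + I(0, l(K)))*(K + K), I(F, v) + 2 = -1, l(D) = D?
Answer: 3962684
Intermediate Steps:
O = -189 (O = 7*((15 - 1*(-50)) - 1*92) = 7*((15 + 50) - 92) = 7*(65 - 92) = 7*(-27) = -189)
I(F, v) = -3 (I(F, v) = -2 - 1 = -3)
Q(G, K) = -10*K (Q(G, K) = (-2 - 3)*(K + K) = -10*K)
M(q, s) = 100*s² (M(q, s) = (-10*s)² = 100*s²)
M(O, -200) - 37316 = 100*(-200)² - 37316 = 100*40000 - 37316 = 4000000 - 37316 = 3962684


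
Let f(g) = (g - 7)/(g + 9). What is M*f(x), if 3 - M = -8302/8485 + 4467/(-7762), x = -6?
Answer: -3899016277/197581710 ≈ -19.734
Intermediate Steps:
M = 299924329/65860570 (M = 3 - (-8302/8485 + 4467/(-7762)) = 3 - (-8302*1/8485 + 4467*(-1/7762)) = 3 - (-8302/8485 - 4467/7762) = 3 - 1*(-102342619/65860570) = 3 + 102342619/65860570 = 299924329/65860570 ≈ 4.5539)
f(g) = (-7 + g)/(9 + g)
M*f(x) = 299924329*((-7 - 6)/(9 - 6))/65860570 = 299924329*(-13/3)/65860570 = 299924329*((1/3)*(-13))/65860570 = (299924329/65860570)*(-13/3) = -3899016277/197581710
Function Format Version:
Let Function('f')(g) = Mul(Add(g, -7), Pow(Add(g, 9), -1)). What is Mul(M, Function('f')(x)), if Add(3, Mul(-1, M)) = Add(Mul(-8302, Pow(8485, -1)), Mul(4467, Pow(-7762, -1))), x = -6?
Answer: Rational(-3899016277, 197581710) ≈ -19.734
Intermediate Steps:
M = Rational(299924329, 65860570) (M = Add(3, Mul(-1, Add(Mul(-8302, Pow(8485, -1)), Mul(4467, Pow(-7762, -1))))) = Add(3, Mul(-1, Add(Mul(-8302, Rational(1, 8485)), Mul(4467, Rational(-1, 7762))))) = Add(3, Mul(-1, Add(Rational(-8302, 8485), Rational(-4467, 7762)))) = Add(3, Mul(-1, Rational(-102342619, 65860570))) = Add(3, Rational(102342619, 65860570)) = Rational(299924329, 65860570) ≈ 4.5539)
Function('f')(g) = Mul(Pow(Add(9, g), -1), Add(-7, g)) (Function('f')(g) = Mul(Add(-7, g), Pow(Add(9, g), -1)) = Mul(Pow(Add(9, g), -1), Add(-7, g)))
Mul(M, Function('f')(x)) = Mul(Rational(299924329, 65860570), Mul(Pow(Add(9, -6), -1), Add(-7, -6))) = Mul(Rational(299924329, 65860570), Mul(Pow(3, -1), -13)) = Mul(Rational(299924329, 65860570), Mul(Rational(1, 3), -13)) = Mul(Rational(299924329, 65860570), Rational(-13, 3)) = Rational(-3899016277, 197581710)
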